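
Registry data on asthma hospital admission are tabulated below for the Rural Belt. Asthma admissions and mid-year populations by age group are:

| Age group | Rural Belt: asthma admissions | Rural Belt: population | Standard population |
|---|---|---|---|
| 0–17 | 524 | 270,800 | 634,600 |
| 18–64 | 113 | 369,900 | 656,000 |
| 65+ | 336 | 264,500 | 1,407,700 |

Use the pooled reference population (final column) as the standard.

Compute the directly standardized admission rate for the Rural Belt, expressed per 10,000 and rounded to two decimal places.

Age-specific rates per 10,000 for the Rural Belt: 19.35, 3.05, 12.70.
Standard total = 2,698,300; weights = 0.2352, 0.2431, 0.5217.
Standardized rate: 0.2352×19.35 + 0.2431×3.05 + 0.5217×12.70 = 11.9208 per 10,000.

11.92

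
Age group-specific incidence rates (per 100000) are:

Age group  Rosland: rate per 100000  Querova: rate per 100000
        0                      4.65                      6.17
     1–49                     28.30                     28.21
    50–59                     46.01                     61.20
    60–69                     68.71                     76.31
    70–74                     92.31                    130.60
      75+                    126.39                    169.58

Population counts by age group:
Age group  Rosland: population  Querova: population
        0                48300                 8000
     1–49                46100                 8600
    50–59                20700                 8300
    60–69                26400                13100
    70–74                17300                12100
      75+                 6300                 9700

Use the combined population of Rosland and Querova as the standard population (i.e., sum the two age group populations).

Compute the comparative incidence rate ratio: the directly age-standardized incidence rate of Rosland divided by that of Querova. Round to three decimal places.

Combined standard total = 224900; weights = 0.2503, 0.2432, 0.1289, 0.1756, 0.1307, 0.0711.
Rosland: 0.2503×4.65 + 0.2432×28.30 + 0.1289×46.01 + 0.1756×68.71 + 0.1307×92.31 + 0.0711×126.39 = 47.1067 per 100000.
Querova: 0.2503×6.17 + 0.2432×28.21 + 0.1289×61.20 + 0.1756×76.31 + 0.1307×130.60 + 0.0711×169.58 = 58.8369 per 100000.
Ratio = 47.1067 ÷ 58.8369 = 0.80063.

0.801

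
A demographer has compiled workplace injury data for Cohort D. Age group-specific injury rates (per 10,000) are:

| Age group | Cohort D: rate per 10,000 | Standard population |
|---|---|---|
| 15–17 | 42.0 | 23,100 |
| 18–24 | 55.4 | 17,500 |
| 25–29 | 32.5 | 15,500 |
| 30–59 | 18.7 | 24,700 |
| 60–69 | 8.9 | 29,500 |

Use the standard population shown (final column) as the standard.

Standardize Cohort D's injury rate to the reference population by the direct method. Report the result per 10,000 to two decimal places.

Standard total = 110,300; weights = 0.2094, 0.1587, 0.1405, 0.2239, 0.2675.
Standardized rate: 0.2094×42.0 + 0.1587×55.4 + 0.1405×32.5 + 0.2239×18.7 + 0.2675×8.9 = 28.7207 per 10,000.

28.72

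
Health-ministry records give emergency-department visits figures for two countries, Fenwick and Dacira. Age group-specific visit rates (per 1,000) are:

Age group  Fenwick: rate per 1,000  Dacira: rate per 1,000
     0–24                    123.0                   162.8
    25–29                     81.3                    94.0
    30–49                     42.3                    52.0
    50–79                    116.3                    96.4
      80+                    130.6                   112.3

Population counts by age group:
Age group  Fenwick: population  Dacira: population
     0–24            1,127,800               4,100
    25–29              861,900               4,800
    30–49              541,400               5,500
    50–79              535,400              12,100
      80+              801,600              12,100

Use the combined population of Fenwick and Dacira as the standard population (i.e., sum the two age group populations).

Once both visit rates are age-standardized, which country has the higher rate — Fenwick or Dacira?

Combined standard total = 3,906,700; weights = 0.2897, 0.2218, 0.1400, 0.1401, 0.2083.
Fenwick: 0.2897×123.0 + 0.2218×81.3 + 0.1400×42.3 + 0.1401×116.3 + 0.2083×130.6 = 103.0956 per 1,000.
Dacira: 0.2897×162.8 + 0.2218×94.0 + 0.1400×52.0 + 0.1401×96.4 + 0.2083×112.3 = 112.2020 per 1,000.
The crude rates (103.06 vs 101.81) would put Fenwick higher, but that reflects its age composition; once standardized to a common age structure, Dacira has the higher underlying rate.

Dacira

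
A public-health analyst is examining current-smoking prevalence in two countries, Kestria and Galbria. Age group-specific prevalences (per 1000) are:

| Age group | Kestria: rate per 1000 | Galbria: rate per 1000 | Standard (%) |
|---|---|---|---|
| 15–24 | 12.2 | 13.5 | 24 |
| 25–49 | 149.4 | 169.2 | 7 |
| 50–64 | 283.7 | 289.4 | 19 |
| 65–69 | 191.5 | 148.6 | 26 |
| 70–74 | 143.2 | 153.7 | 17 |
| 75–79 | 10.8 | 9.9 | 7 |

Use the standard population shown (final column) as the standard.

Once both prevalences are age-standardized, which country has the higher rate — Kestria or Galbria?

Kestria

Standard weights: 0.24, 0.07, 0.19, 0.26, 0.17, 0.07.
Kestria: 0.2400×12.2 + 0.0700×149.4 + 0.1900×283.7 + 0.2600×191.5 + 0.1700×143.2 + 0.0700×10.8 = 142.1790 per 1000.
Galbria: 0.2400×13.5 + 0.0700×169.2 + 0.1900×289.4 + 0.2600×148.6 + 0.1700×153.7 + 0.0700×9.9 = 135.5280 per 1000.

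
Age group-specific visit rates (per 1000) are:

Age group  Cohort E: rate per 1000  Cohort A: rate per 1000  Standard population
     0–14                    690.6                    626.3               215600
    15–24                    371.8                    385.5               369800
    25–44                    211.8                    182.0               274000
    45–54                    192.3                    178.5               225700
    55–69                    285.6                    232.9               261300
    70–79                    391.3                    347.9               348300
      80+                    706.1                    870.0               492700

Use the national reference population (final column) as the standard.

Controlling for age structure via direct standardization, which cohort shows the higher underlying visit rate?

Standard total = 2187400; weights = 0.0986, 0.1691, 0.1253, 0.1032, 0.1195, 0.1592, 0.2252.
Cohort E: 0.0986×690.6 + 0.1691×371.8 + 0.1253×211.8 + 0.1032×192.3 + 0.1195×285.6 + 0.1592×391.3 + 0.2252×706.1 = 432.7662 per 1000.
Cohort A: 0.0986×626.3 + 0.1691×385.5 + 0.1253×182.0 + 0.1032×178.5 + 0.1195×232.9 + 0.1592×347.9 + 0.2252×870.0 = 447.2995 per 1000.

Cohort A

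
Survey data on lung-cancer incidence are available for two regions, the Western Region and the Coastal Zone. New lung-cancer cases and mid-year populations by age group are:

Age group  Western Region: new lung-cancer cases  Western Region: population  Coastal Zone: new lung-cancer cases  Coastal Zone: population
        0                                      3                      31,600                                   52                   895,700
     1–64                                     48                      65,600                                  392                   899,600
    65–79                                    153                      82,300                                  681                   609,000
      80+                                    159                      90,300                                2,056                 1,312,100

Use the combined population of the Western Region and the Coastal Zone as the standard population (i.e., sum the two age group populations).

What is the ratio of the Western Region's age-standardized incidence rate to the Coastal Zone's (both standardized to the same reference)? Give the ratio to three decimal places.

1.320

Age-specific rates per 100,000 for the Western Region: 9.49, 73.17, 185.91, 176.08.
For the Coastal Zone: 5.81, 43.57, 111.82, 156.70.
Combined standard total = 3,986,200; weights = 0.2326, 0.2421, 0.1734, 0.3518.
The Western Region: 0.2326×9.49 + 0.2421×73.17 + 0.1734×185.91 + 0.3518×176.08 = 114.1133 per 100,000.
The Coastal Zone: 0.2326×5.81 + 0.2421×43.57 + 0.1734×111.82 + 0.3518×156.70 = 86.4218 per 100,000.
Ratio = 114.1133 ÷ 86.4218 = 1.32042.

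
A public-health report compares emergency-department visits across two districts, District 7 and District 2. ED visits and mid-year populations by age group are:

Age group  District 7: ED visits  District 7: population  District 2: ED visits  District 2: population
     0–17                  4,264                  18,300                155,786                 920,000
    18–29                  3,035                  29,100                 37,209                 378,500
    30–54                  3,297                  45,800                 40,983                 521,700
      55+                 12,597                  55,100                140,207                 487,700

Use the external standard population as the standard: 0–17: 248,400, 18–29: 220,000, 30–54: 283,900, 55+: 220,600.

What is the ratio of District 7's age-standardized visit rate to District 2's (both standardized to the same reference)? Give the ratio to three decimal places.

Age-specific rates per 1,000 for District 7: 233.005, 104.296, 71.987, 228.621.
For District 2: 169.333, 98.306, 78.557, 287.486.
Standard total = 972,900; weights = 0.2553, 0.2261, 0.2918, 0.2267.
District 7: 0.2553×233.005 + 0.2261×104.296 + 0.2918×71.987 + 0.2267×228.621 = 155.9198 per 1,000.
District 2: 0.2553×169.333 + 0.2261×98.306 + 0.2918×78.557 + 0.2267×287.486 = 153.5732 per 1,000.
Ratio = 155.9198 ÷ 153.5732 = 1.01528.

1.015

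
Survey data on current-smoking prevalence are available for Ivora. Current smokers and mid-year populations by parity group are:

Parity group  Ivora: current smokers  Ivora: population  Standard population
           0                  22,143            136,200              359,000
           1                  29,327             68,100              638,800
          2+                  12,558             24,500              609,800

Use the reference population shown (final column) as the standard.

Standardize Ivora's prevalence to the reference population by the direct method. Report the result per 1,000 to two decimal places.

401.86

Parity-specific rates per 1,000 for Ivora: 162.577, 430.646, 512.571.
Standard total = 1,607,600; weights = 0.2233, 0.3974, 0.3793.
Standardized rate: 0.2233×162.577 + 0.3974×430.646 + 0.3793×512.571 = 401.8587 per 1,000.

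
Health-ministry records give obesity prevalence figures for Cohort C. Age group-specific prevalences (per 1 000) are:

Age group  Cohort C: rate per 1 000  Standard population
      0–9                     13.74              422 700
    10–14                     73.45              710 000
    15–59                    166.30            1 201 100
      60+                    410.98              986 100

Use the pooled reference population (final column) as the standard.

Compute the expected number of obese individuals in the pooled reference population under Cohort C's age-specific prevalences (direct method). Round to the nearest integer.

Expected obese individuals = Σ (standard pop × age-specific rate ÷ 1 000)
= 422 700×13.74/1 000 + 710 000×73.45/1 000 + 1 201 100×166.30/1 000 + 986 100×410.98/1 000
= 5807.90 + 52149.50 + 199742.93 + 405267.38 = 662967.71.

662968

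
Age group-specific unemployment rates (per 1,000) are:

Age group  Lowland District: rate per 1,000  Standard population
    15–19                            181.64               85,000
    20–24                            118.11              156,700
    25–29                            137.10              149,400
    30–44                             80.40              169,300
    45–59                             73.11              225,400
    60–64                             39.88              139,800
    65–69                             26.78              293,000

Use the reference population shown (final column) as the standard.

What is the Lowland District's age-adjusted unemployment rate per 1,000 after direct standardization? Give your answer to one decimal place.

80.4

Standard total = 1,218,600; weights = 0.0698, 0.1286, 0.1226, 0.1389, 0.1850, 0.1147, 0.2404.
Standardized rate: 0.0698×181.64 + 0.1286×118.11 + 0.1226×137.10 + 0.1389×80.40 + 0.1850×73.11 + 0.1147×39.88 + 0.2404×26.78 = 80.3729 per 1,000.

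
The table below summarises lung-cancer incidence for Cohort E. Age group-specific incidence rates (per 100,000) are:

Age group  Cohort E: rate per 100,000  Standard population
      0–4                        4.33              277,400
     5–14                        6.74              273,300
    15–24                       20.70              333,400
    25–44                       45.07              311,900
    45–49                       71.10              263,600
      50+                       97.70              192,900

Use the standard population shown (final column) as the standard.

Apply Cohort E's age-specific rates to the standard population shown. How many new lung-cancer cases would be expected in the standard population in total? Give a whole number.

616

Expected new lung-cancer cases = Σ (standard pop × age-specific rate ÷ 100,000)
= 277,400×4.33/100,000 + 273,300×6.74/100,000 + 333,400×20.70/100,000 + 311,900×45.07/100,000 + 263,600×71.10/100,000 + 192,900×97.70/100,000
= 12.01 + 18.42 + 69.01 + 140.57 + 187.42 + 188.46 = 615.90.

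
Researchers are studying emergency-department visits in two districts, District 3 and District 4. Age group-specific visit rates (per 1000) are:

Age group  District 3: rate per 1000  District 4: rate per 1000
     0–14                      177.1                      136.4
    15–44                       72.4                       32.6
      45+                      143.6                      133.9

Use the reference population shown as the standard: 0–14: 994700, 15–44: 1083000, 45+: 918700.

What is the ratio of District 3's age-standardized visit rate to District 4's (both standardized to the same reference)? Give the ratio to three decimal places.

1.315

Standard total = 2996400; weights = 0.3320, 0.3614, 0.3066.
District 3: 0.3320×177.1 + 0.3614×72.4 + 0.3066×143.6 = 128.9867 per 1000.
District 4: 0.3320×136.4 + 0.3614×32.6 + 0.3066×133.9 = 98.1167 per 1000.
Ratio = 128.9867 ÷ 98.1167 = 1.31463.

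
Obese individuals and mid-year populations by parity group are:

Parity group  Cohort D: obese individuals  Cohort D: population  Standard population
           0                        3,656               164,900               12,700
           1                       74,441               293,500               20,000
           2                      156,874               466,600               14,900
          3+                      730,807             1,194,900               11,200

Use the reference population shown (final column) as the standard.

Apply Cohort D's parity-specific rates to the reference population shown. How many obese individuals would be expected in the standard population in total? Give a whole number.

Parity-specific rates per 1,000 for Cohort D: 22.171, 253.632, 336.207, 611.605.
Expected obese individuals = Σ (standard pop × parity-specific rate ÷ 1,000)
= 12,700×22.171/1,000 + 20,000×253.632/1,000 + 14,900×336.207/1,000 + 11,200×611.605/1,000
= 281.57 + 5072.64 + 5009.48 + 6849.98 = 17213.67.

17214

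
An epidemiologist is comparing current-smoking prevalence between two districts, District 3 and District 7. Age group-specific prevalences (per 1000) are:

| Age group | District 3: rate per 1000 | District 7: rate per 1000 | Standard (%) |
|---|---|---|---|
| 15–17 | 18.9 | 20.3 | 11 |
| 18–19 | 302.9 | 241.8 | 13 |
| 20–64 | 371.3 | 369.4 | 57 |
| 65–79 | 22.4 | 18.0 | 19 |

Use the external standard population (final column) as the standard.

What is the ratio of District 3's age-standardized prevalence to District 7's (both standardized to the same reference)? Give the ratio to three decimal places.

1.039

Standard weights: 0.11, 0.13, 0.57, 0.19.
District 3: 0.1100×18.9 + 0.1300×302.9 + 0.5700×371.3 + 0.1900×22.4 = 257.3530 per 1000.
District 7: 0.1100×20.3 + 0.1300×241.8 + 0.5700×369.4 + 0.1900×18.0 = 247.6450 per 1000.
Ratio = 257.3530 ÷ 247.6450 = 1.03920.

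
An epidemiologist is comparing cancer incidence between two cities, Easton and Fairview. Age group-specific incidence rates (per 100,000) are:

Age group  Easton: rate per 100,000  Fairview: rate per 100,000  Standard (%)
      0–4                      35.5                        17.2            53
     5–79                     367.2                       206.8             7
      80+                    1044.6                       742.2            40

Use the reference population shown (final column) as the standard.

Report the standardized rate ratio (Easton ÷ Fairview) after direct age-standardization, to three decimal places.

Standard weights: 0.53, 0.07, 0.40.
Easton: 0.5300×35.5 + 0.0700×367.2 + 0.4000×1044.6 = 462.3590 per 100,000.
Fairview: 0.5300×17.2 + 0.0700×206.8 + 0.4000×742.2 = 320.4720 per 100,000.
Ratio = 462.3590 ÷ 320.4720 = 1.44274.

1.443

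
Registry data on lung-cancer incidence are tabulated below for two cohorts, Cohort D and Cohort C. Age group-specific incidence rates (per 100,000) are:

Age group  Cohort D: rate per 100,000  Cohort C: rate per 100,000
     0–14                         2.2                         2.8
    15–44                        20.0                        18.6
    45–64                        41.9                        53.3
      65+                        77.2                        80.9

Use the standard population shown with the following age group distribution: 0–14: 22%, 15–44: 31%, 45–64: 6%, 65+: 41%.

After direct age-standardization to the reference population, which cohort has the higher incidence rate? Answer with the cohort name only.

Cohort C

Standard weights: 0.22, 0.31, 0.06, 0.41.
Cohort D: 0.2200×2.2 + 0.3100×20.0 + 0.0600×41.9 + 0.4100×77.2 = 40.8500 per 100,000.
Cohort C: 0.2200×2.8 + 0.3100×18.6 + 0.0600×53.3 + 0.4100×80.9 = 42.7490 per 100,000.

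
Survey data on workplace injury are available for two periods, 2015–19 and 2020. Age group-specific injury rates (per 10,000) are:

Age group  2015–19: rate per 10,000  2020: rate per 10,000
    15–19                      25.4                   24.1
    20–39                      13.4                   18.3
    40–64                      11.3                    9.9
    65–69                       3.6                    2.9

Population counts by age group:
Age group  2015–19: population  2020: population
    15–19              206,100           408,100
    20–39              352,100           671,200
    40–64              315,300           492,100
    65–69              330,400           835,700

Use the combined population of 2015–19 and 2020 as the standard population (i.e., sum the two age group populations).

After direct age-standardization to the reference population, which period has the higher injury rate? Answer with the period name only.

Combined standard total = 3,611,000; weights = 0.1701, 0.2834, 0.2236, 0.3229.
2015–19: 0.1701×25.4 + 0.2834×13.4 + 0.2236×11.3 + 0.3229×3.6 = 11.8068 per 10,000.
2020: 0.1701×24.1 + 0.2834×18.3 + 0.2236×9.9 + 0.3229×2.9 = 12.4352 per 10,000.

2020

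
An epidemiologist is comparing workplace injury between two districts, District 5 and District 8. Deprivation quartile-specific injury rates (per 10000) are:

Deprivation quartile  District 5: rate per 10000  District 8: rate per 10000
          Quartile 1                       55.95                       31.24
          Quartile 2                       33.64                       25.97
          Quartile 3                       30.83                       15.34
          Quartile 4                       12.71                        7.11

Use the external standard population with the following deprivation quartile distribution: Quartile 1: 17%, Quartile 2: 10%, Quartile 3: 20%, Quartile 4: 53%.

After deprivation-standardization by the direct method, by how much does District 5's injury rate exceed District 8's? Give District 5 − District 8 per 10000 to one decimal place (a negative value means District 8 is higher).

Standard weights: 0.17, 0.10, 0.20, 0.53.
District 5: 0.1700×55.95 + 0.1000×33.64 + 0.2000×30.83 + 0.5300×12.71 = 25.7778 per 10000.
District 8: 0.1700×31.24 + 0.1000×25.97 + 0.2000×15.34 + 0.5300×7.11 = 14.7441 per 10000.
Difference = 25.7778 − 14.7441 = 11.0337.

11.0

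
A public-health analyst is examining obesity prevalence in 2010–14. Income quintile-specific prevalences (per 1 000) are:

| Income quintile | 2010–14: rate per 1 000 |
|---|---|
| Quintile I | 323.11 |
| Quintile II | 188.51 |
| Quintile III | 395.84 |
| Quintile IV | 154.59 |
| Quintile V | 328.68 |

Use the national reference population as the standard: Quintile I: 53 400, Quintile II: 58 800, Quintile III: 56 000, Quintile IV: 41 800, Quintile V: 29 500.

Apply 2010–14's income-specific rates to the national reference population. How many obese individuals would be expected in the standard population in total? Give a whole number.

Expected obese individuals = Σ (standard pop × income-specific rate ÷ 1 000)
= 53 400×323.11/1 000 + 58 800×188.51/1 000 + 56 000×395.84/1 000 + 41 800×154.59/1 000 + 29 500×328.68/1 000
= 17254.07 + 11084.39 + 22167.04 + 6461.86 + 9696.06 = 66663.42.

66663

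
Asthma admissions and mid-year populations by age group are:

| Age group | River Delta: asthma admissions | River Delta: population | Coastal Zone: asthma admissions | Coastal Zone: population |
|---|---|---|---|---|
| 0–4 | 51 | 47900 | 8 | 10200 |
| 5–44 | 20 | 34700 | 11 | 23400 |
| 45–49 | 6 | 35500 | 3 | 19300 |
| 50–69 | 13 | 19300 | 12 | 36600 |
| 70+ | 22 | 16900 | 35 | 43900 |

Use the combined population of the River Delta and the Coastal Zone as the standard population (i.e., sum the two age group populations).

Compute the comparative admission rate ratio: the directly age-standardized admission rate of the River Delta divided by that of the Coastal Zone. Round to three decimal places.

1.494

Age-specific rates per 10000 for the River Delta: 10.65, 5.76, 1.69, 6.74, 13.02.
For the Coastal Zone: 7.84, 4.70, 1.55, 3.28, 7.97.
Combined standard total = 287700; weights = 0.2019, 0.2019, 0.1905, 0.1943, 0.2113.
The River Delta: 0.2019×10.65 + 0.2019×5.76 + 0.1905×1.69 + 0.1943×6.74 + 0.2113×13.02 = 7.6959 per 10000.
The Coastal Zone: 0.2019×7.84 + 0.2019×4.70 + 0.1905×1.55 + 0.1943×3.28 + 0.2113×7.97 = 5.1512 per 10000.
Ratio = 7.6959 ÷ 5.1512 = 1.49399.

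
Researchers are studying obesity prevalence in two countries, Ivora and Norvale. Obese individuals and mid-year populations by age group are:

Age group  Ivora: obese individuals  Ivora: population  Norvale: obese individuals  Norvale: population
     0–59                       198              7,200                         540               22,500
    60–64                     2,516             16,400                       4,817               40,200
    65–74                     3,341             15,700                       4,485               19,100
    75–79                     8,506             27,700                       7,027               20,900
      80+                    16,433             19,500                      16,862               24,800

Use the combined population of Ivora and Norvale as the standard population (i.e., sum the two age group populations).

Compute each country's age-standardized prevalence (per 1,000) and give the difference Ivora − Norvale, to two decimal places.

Age-specific rates per 1,000 for Ivora: 27.500, 153.415, 212.803, 307.076, 842.718.
For Norvale: 24.000, 119.826, 234.817, 336.220, 679.919.
Combined standard total = 214,000; weights = 0.1388, 0.2645, 0.1626, 0.2271, 0.2070.
Ivora: 0.1388×27.500 + 0.2645×153.415 + 0.1626×212.803 + 0.2271×307.076 + 0.2070×842.718 = 323.1862 per 1,000.
Norvale: 0.1388×24.000 + 0.2645×119.826 + 0.1626×234.817 + 0.2271×336.220 + 0.2070×679.919 = 290.3144 per 1,000.
Difference = 323.1862 − 290.3144 = 32.8717.

32.87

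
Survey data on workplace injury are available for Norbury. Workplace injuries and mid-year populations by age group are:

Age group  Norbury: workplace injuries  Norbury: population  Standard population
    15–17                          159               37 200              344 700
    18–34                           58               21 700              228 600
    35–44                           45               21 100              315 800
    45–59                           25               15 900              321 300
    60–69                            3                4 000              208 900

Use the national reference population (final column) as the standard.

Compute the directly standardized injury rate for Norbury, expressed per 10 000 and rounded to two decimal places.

Age-specific rates per 10 000 for Norbury: 42.74, 26.73, 21.33, 15.72, 7.50.
Standard total = 1 419 300; weights = 0.2429, 0.1611, 0.2225, 0.2264, 0.1472.
Standardized rate: 0.2429×42.74 + 0.1611×26.73 + 0.2225×21.33 + 0.2264×15.72 + 0.1472×7.50 = 24.0942 per 10 000.

24.09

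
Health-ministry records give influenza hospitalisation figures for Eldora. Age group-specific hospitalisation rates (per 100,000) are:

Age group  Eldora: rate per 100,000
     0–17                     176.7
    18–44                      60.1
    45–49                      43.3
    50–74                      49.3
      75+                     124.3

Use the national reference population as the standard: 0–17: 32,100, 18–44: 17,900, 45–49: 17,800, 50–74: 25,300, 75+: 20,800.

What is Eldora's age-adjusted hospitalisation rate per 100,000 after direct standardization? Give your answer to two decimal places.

Standard total = 113,900; weights = 0.2818, 0.1572, 0.1563, 0.2221, 0.1826.
Standardized rate: 0.2818×176.7 + 0.1572×60.1 + 0.1563×43.3 + 0.2221×49.3 + 0.1826×124.3 = 99.6605 per 100,000.

99.66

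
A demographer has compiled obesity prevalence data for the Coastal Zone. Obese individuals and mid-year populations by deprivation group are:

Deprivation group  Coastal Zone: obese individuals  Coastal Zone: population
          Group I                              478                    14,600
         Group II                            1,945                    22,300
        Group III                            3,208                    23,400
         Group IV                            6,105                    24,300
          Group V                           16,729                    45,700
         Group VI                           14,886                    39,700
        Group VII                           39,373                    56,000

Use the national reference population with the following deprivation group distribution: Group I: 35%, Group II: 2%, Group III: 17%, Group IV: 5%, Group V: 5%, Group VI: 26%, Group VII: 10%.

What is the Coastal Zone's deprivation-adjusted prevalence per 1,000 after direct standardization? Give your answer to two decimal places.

235.17

Deprivation-specific rates per 1,000 for the Coastal Zone: 32.740, 87.220, 137.094, 251.235, 366.061, 374.962, 703.089.
Standard weights: 0.35, 0.02, 0.17, 0.05, 0.05, 0.26, 0.10.
Standardized rate: 0.3500×32.740 + 0.0200×87.220 + 0.1700×137.094 + 0.0500×251.235 + 0.0500×366.061 + 0.2600×374.962 + 0.1000×703.089 = 235.1732 per 1,000.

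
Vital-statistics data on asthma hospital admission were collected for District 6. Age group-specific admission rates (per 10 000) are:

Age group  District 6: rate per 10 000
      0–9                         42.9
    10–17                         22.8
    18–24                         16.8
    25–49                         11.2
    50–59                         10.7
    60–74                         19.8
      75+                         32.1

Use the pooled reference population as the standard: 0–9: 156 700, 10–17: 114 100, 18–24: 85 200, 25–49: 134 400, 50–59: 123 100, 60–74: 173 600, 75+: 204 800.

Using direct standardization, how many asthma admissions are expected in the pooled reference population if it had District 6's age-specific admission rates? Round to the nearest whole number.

2359

Expected asthma admissions = Σ (standard pop × age-specific rate ÷ 10 000)
= 156 700×42.9/10 000 + 114 100×22.8/10 000 + 85 200×16.8/10 000 + 134 400×11.2/10 000 + 123 100×10.7/10 000 + 173 600×19.8/10 000 + 204 800×32.1/10 000
= 672.24 + 260.15 + 143.14 + 150.53 + 131.72 + 343.73 + 657.41 = 2358.91.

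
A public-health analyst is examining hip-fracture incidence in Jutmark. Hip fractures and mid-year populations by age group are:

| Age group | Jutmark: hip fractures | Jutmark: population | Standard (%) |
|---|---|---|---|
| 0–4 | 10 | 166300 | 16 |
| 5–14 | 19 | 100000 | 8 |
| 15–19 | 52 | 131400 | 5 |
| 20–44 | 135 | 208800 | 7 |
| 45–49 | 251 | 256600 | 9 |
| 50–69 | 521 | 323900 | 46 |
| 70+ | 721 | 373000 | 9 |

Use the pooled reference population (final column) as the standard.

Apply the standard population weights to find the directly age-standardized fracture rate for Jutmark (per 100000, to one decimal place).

Age-specific rates per 100000 for Jutmark: 6.01, 19.00, 39.57, 64.66, 97.82, 160.85, 193.30.
Standard weights: 0.16, 0.08, 0.05, 0.07, 0.09, 0.46, 0.09.
Standardized rate: 0.1600×6.01 + 0.0800×19.00 + 0.0500×39.57 + 0.0700×64.66 + 0.0900×97.82 + 0.4600×160.85 + 0.0900×193.30 = 109.1790 per 100000.

109.2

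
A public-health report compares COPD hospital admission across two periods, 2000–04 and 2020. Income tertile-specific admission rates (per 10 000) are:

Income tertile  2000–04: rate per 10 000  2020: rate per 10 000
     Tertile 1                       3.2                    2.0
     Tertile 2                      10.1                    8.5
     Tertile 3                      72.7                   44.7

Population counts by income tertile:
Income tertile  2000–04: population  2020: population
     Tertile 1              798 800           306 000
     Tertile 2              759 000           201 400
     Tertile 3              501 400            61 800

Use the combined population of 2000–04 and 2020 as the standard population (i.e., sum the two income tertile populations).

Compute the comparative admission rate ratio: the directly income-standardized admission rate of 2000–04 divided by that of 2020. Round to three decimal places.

1.524

Combined standard total = 2 628 400; weights = 0.4203, 0.3654, 0.2143.
2000–04: 0.4203×3.2 + 0.3654×10.1 + 0.2143×72.7 = 20.6133 per 10 000.
2020: 0.4203×2.0 + 0.3654×8.5 + 0.2143×44.7 = 13.5246 per 10 000.
Ratio = 20.6133 ÷ 13.5246 = 1.52414.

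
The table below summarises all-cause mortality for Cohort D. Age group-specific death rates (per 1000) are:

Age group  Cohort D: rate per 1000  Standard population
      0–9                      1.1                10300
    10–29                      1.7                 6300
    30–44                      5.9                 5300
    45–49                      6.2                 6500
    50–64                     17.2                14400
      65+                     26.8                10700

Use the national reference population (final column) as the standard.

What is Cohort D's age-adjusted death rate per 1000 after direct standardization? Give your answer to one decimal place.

11.7

Standard total = 53500; weights = 0.1925, 0.1178, 0.0991, 0.1215, 0.2692, 0.2000.
Standardized rate: 0.1925×1.1 + 0.1178×1.7 + 0.0991×5.9 + 0.1215×6.2 + 0.2692×17.2 + 0.2000×26.8 = 11.7393 per 1000.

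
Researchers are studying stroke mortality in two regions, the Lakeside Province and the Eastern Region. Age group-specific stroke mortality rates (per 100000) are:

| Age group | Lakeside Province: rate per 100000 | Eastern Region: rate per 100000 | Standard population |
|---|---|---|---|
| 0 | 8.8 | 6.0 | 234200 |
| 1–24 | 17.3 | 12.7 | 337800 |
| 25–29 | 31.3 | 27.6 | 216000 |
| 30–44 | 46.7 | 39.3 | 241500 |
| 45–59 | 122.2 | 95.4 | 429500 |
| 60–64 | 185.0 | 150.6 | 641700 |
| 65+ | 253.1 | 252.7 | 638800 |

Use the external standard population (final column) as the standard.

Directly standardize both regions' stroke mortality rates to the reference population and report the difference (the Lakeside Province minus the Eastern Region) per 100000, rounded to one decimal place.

14.1

Standard total = 2739500; weights = 0.0855, 0.1233, 0.0788, 0.0882, 0.1568, 0.2342, 0.2332.
The Lakeside Province: 0.0855×8.8 + 0.1233×17.3 + 0.0788×31.3 + 0.0882×46.7 + 0.1568×122.2 + 0.2342×185.0 + 0.2332×253.1 = 130.9814 per 100000.
The Eastern Region: 0.0855×6.0 + 0.1233×12.7 + 0.0788×27.6 + 0.0882×39.3 + 0.1568×95.4 + 0.2342×150.6 + 0.2332×252.7 = 116.8779 per 100000.
Difference = 130.9814 − 116.8779 = 14.1035.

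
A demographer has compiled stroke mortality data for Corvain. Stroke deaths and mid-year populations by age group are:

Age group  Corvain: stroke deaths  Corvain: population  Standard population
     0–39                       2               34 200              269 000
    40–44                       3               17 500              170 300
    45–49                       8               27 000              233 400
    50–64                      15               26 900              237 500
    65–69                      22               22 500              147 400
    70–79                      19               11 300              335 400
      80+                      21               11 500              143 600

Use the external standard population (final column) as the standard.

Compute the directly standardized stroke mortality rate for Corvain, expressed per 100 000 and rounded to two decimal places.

Age-specific rates per 100 000 for Corvain: 5.85, 17.14, 29.63, 55.76, 97.78, 168.14, 182.61.
Standard total = 1 536 600; weights = 0.1751, 0.1108, 0.1519, 0.1546, 0.0959, 0.2183, 0.0935.
Standardized rate: 0.1751×5.85 + 0.1108×17.14 + 0.1519×29.63 + 0.1546×55.76 + 0.0959×97.78 + 0.2183×168.14 + 0.0935×182.61 = 79.1887 per 100 000.

79.19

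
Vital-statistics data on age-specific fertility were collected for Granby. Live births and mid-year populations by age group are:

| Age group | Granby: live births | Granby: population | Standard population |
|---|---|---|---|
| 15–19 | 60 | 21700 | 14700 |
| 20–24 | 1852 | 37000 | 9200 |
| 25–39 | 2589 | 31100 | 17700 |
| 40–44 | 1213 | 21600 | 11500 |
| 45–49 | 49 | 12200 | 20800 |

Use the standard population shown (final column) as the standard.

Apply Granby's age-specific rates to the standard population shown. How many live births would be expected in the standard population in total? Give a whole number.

Age-specific rates per 1000 for Granby: 2.765, 50.054, 83.248, 56.157, 4.016.
Expected live births = Σ (standard pop × age-specific rate ÷ 1000)
= 14700×2.765/1000 + 9200×50.054/1000 + 17700×83.248/1000 + 11500×56.157/1000 + 20800×4.016/1000
= 40.65 + 460.50 + 1473.48 + 645.81 + 83.54 = 2703.98.

2704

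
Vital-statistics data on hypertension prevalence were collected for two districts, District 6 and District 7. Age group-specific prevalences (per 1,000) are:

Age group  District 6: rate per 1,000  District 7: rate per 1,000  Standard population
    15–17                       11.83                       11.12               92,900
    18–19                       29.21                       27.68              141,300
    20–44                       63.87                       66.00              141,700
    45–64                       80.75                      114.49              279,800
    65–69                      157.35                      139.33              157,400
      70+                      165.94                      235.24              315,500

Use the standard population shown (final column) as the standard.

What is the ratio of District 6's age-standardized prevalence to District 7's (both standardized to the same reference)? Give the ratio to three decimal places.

0.800

Standard total = 1,128,600; weights = 0.0823, 0.1252, 0.1256, 0.2479, 0.1395, 0.2795.
District 6: 0.0823×11.83 + 0.1252×29.21 + 0.1256×63.87 + 0.2479×80.75 + 0.1395×157.35 + 0.2795×165.94 = 101.0026 per 1,000.
District 7: 0.0823×11.12 + 0.1252×27.68 + 0.1256×66.00 + 0.2479×114.49 + 0.1395×139.33 + 0.2795×235.24 = 126.2445 per 1,000.
Ratio = 101.0026 ÷ 126.2445 = 0.80006.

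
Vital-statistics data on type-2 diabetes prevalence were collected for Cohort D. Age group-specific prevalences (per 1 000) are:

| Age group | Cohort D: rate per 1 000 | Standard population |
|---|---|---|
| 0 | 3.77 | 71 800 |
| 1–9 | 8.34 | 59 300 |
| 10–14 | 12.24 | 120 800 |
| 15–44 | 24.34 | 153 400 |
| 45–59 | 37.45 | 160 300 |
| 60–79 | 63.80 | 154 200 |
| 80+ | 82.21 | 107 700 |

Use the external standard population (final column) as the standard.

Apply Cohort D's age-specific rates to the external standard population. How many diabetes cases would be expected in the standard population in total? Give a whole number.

30673

Expected diabetes cases = Σ (standard pop × age-specific rate ÷ 1 000)
= 71 800×3.77/1 000 + 59 300×8.34/1 000 + 120 800×12.24/1 000 + 153 400×24.34/1 000 + 160 300×37.45/1 000 + 154 200×63.80/1 000 + 107 700×82.21/1 000
= 270.69 + 494.56 + 1478.59 + 3733.76 + 6003.23 + 9837.96 + 8854.02 = 30672.81.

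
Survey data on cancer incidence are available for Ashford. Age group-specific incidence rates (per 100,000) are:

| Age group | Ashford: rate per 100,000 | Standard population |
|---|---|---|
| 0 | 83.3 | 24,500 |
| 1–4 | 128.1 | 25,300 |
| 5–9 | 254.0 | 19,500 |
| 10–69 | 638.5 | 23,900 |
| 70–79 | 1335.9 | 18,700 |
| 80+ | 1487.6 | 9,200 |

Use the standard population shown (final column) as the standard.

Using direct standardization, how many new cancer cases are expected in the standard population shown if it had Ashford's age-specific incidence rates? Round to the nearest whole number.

Expected new cancer cases = Σ (standard pop × age-specific rate ÷ 100,000)
= 24,500×83.3/100,000 + 25,300×128.1/100,000 + 19,500×254.0/100,000 + 23,900×638.5/100,000 + 18,700×1335.9/100,000 + 9,200×1487.6/100,000
= 20.41 + 32.41 + 49.53 + 152.60 + 249.81 + 136.86 = 641.62.

642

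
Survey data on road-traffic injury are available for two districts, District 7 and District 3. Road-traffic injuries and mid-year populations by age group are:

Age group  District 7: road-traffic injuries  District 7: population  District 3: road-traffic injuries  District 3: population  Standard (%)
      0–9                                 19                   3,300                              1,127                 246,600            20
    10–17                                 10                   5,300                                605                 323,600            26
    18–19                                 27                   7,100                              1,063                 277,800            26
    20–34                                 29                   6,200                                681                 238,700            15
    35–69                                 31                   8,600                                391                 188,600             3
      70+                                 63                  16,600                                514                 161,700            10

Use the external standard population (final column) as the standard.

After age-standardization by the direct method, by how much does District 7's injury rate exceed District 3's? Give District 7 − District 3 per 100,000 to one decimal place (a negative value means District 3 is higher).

Age-specific rates per 100,000 for District 7: 575.76, 188.68, 380.28, 467.74, 360.47, 379.52.
For District 3: 457.02, 186.96, 382.65, 285.30, 207.32, 317.87.
Standard weights: 0.20, 0.26, 0.26, 0.15, 0.03, 0.10.
District 7: 0.2000×575.76 + 0.2600×188.68 + 0.2600×380.28 + 0.1500×467.74 + 0.0300×360.47 + 0.1000×379.52 = 382.0084 per 100,000.
District 3: 0.2000×457.02 + 0.2600×186.96 + 0.2600×382.65 + 0.1500×285.30 + 0.0300×207.32 + 0.1000×317.87 = 320.3024 per 100,000.
Difference = 382.0084 − 320.3024 = 61.7060.

61.7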